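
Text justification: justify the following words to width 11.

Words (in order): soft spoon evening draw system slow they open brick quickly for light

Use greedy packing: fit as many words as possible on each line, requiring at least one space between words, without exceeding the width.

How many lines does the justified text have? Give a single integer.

Answer: 7

Derivation:
Line 1: ['soft', 'spoon'] (min_width=10, slack=1)
Line 2: ['evening'] (min_width=7, slack=4)
Line 3: ['draw', 'system'] (min_width=11, slack=0)
Line 4: ['slow', 'they'] (min_width=9, slack=2)
Line 5: ['open', 'brick'] (min_width=10, slack=1)
Line 6: ['quickly', 'for'] (min_width=11, slack=0)
Line 7: ['light'] (min_width=5, slack=6)
Total lines: 7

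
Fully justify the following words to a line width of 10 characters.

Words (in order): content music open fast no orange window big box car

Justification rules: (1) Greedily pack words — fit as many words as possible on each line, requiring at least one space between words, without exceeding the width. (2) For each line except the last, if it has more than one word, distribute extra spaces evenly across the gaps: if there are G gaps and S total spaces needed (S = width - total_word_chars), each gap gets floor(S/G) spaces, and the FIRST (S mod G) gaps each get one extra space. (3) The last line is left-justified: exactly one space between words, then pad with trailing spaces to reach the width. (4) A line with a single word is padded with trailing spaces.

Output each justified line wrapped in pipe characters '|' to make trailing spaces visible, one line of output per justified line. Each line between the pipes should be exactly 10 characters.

Answer: |content   |
|music open|
|fast    no|
|orange    |
|window big|
|box car   |

Derivation:
Line 1: ['content'] (min_width=7, slack=3)
Line 2: ['music', 'open'] (min_width=10, slack=0)
Line 3: ['fast', 'no'] (min_width=7, slack=3)
Line 4: ['orange'] (min_width=6, slack=4)
Line 5: ['window', 'big'] (min_width=10, slack=0)
Line 6: ['box', 'car'] (min_width=7, slack=3)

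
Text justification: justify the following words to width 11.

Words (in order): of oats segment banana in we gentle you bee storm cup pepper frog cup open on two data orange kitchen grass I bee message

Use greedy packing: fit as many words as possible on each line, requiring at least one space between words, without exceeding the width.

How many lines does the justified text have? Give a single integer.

Line 1: ['of', 'oats'] (min_width=7, slack=4)
Line 2: ['segment'] (min_width=7, slack=4)
Line 3: ['banana', 'in'] (min_width=9, slack=2)
Line 4: ['we', 'gentle'] (min_width=9, slack=2)
Line 5: ['you', 'bee'] (min_width=7, slack=4)
Line 6: ['storm', 'cup'] (min_width=9, slack=2)
Line 7: ['pepper', 'frog'] (min_width=11, slack=0)
Line 8: ['cup', 'open', 'on'] (min_width=11, slack=0)
Line 9: ['two', 'data'] (min_width=8, slack=3)
Line 10: ['orange'] (min_width=6, slack=5)
Line 11: ['kitchen'] (min_width=7, slack=4)
Line 12: ['grass', 'I', 'bee'] (min_width=11, slack=0)
Line 13: ['message'] (min_width=7, slack=4)
Total lines: 13

Answer: 13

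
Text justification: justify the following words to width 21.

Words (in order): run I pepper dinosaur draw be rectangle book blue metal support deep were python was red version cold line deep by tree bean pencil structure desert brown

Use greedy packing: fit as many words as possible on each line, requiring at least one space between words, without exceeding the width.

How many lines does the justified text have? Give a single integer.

Answer: 9

Derivation:
Line 1: ['run', 'I', 'pepper', 'dinosaur'] (min_width=21, slack=0)
Line 2: ['draw', 'be', 'rectangle'] (min_width=17, slack=4)
Line 3: ['book', 'blue', 'metal'] (min_width=15, slack=6)
Line 4: ['support', 'deep', 'were'] (min_width=17, slack=4)
Line 5: ['python', 'was', 'red'] (min_width=14, slack=7)
Line 6: ['version', 'cold', 'line'] (min_width=17, slack=4)
Line 7: ['deep', 'by', 'tree', 'bean'] (min_width=17, slack=4)
Line 8: ['pencil', 'structure'] (min_width=16, slack=5)
Line 9: ['desert', 'brown'] (min_width=12, slack=9)
Total lines: 9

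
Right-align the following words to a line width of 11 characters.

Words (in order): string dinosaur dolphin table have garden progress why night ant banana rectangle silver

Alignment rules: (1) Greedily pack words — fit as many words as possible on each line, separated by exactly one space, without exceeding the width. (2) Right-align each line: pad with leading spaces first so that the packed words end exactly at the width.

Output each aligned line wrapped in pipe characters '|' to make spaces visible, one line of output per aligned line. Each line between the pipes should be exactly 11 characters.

Line 1: ['string'] (min_width=6, slack=5)
Line 2: ['dinosaur'] (min_width=8, slack=3)
Line 3: ['dolphin'] (min_width=7, slack=4)
Line 4: ['table', 'have'] (min_width=10, slack=1)
Line 5: ['garden'] (min_width=6, slack=5)
Line 6: ['progress'] (min_width=8, slack=3)
Line 7: ['why', 'night'] (min_width=9, slack=2)
Line 8: ['ant', 'banana'] (min_width=10, slack=1)
Line 9: ['rectangle'] (min_width=9, slack=2)
Line 10: ['silver'] (min_width=6, slack=5)

Answer: |     string|
|   dinosaur|
|    dolphin|
| table have|
|     garden|
|   progress|
|  why night|
| ant banana|
|  rectangle|
|     silver|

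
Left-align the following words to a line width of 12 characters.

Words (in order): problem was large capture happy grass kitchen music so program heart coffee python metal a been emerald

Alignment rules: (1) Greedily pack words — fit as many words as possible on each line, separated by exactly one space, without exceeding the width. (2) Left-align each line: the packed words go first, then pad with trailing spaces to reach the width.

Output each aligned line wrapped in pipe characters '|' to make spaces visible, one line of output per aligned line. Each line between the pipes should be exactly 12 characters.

Answer: |problem was |
|large       |
|capture     |
|happy grass |
|kitchen     |
|music so    |
|program     |
|heart coffee|
|python metal|
|a been      |
|emerald     |

Derivation:
Line 1: ['problem', 'was'] (min_width=11, slack=1)
Line 2: ['large'] (min_width=5, slack=7)
Line 3: ['capture'] (min_width=7, slack=5)
Line 4: ['happy', 'grass'] (min_width=11, slack=1)
Line 5: ['kitchen'] (min_width=7, slack=5)
Line 6: ['music', 'so'] (min_width=8, slack=4)
Line 7: ['program'] (min_width=7, slack=5)
Line 8: ['heart', 'coffee'] (min_width=12, slack=0)
Line 9: ['python', 'metal'] (min_width=12, slack=0)
Line 10: ['a', 'been'] (min_width=6, slack=6)
Line 11: ['emerald'] (min_width=7, slack=5)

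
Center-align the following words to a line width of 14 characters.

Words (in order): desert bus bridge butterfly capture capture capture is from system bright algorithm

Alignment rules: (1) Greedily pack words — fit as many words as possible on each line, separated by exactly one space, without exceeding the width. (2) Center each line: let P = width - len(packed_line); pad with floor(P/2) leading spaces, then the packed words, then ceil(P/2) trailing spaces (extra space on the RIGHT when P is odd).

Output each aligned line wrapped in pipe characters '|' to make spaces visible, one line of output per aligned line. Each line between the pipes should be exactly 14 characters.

Answer: |  desert bus  |
|    bridge    |
|  butterfly   |
|   capture    |
|   capture    |
|  capture is  |
| from system  |
|    bright    |
|  algorithm   |

Derivation:
Line 1: ['desert', 'bus'] (min_width=10, slack=4)
Line 2: ['bridge'] (min_width=6, slack=8)
Line 3: ['butterfly'] (min_width=9, slack=5)
Line 4: ['capture'] (min_width=7, slack=7)
Line 5: ['capture'] (min_width=7, slack=7)
Line 6: ['capture', 'is'] (min_width=10, slack=4)
Line 7: ['from', 'system'] (min_width=11, slack=3)
Line 8: ['bright'] (min_width=6, slack=8)
Line 9: ['algorithm'] (min_width=9, slack=5)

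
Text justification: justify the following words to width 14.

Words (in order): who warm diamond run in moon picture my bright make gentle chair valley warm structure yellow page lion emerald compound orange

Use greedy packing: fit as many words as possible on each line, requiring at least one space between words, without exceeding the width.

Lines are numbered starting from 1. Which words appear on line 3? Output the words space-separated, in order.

Answer: moon picture

Derivation:
Line 1: ['who', 'warm'] (min_width=8, slack=6)
Line 2: ['diamond', 'run', 'in'] (min_width=14, slack=0)
Line 3: ['moon', 'picture'] (min_width=12, slack=2)
Line 4: ['my', 'bright', 'make'] (min_width=14, slack=0)
Line 5: ['gentle', 'chair'] (min_width=12, slack=2)
Line 6: ['valley', 'warm'] (min_width=11, slack=3)
Line 7: ['structure'] (min_width=9, slack=5)
Line 8: ['yellow', 'page'] (min_width=11, slack=3)
Line 9: ['lion', 'emerald'] (min_width=12, slack=2)
Line 10: ['compound'] (min_width=8, slack=6)
Line 11: ['orange'] (min_width=6, slack=8)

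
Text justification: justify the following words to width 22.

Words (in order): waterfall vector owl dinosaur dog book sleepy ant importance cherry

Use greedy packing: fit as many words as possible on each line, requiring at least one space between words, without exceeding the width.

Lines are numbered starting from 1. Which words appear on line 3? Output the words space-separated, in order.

Answer: sleepy ant importance

Derivation:
Line 1: ['waterfall', 'vector', 'owl'] (min_width=20, slack=2)
Line 2: ['dinosaur', 'dog', 'book'] (min_width=17, slack=5)
Line 3: ['sleepy', 'ant', 'importance'] (min_width=21, slack=1)
Line 4: ['cherry'] (min_width=6, slack=16)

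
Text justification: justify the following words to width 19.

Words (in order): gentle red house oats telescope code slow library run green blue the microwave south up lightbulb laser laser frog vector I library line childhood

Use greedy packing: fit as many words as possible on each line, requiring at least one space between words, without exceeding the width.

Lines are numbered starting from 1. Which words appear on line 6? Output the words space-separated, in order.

Answer: lightbulb laser

Derivation:
Line 1: ['gentle', 'red', 'house'] (min_width=16, slack=3)
Line 2: ['oats', 'telescope', 'code'] (min_width=19, slack=0)
Line 3: ['slow', 'library', 'run'] (min_width=16, slack=3)
Line 4: ['green', 'blue', 'the'] (min_width=14, slack=5)
Line 5: ['microwave', 'south', 'up'] (min_width=18, slack=1)
Line 6: ['lightbulb', 'laser'] (min_width=15, slack=4)
Line 7: ['laser', 'frog', 'vector', 'I'] (min_width=19, slack=0)
Line 8: ['library', 'line'] (min_width=12, slack=7)
Line 9: ['childhood'] (min_width=9, slack=10)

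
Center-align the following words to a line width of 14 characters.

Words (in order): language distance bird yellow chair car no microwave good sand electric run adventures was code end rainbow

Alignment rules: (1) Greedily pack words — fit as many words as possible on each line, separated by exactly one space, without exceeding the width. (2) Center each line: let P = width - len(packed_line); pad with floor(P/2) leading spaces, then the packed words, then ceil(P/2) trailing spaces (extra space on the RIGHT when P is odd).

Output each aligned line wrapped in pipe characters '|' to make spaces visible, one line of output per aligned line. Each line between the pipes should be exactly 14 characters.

Answer: |   language   |
|distance bird |
| yellow chair |
|    car no    |
|microwave good|
|sand electric |
|run adventures|
| was code end |
|   rainbow    |

Derivation:
Line 1: ['language'] (min_width=8, slack=6)
Line 2: ['distance', 'bird'] (min_width=13, slack=1)
Line 3: ['yellow', 'chair'] (min_width=12, slack=2)
Line 4: ['car', 'no'] (min_width=6, slack=8)
Line 5: ['microwave', 'good'] (min_width=14, slack=0)
Line 6: ['sand', 'electric'] (min_width=13, slack=1)
Line 7: ['run', 'adventures'] (min_width=14, slack=0)
Line 8: ['was', 'code', 'end'] (min_width=12, slack=2)
Line 9: ['rainbow'] (min_width=7, slack=7)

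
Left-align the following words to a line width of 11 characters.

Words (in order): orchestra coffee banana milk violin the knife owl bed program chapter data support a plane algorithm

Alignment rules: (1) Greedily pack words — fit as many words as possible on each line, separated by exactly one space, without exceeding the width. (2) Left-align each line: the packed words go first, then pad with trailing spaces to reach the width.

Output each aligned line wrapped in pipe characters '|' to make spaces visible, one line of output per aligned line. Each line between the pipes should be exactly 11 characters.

Answer: |orchestra  |
|coffee     |
|banana milk|
|violin the |
|knife owl  |
|bed program|
|chapter    |
|data       |
|support a  |
|plane      |
|algorithm  |

Derivation:
Line 1: ['orchestra'] (min_width=9, slack=2)
Line 2: ['coffee'] (min_width=6, slack=5)
Line 3: ['banana', 'milk'] (min_width=11, slack=0)
Line 4: ['violin', 'the'] (min_width=10, slack=1)
Line 5: ['knife', 'owl'] (min_width=9, slack=2)
Line 6: ['bed', 'program'] (min_width=11, slack=0)
Line 7: ['chapter'] (min_width=7, slack=4)
Line 8: ['data'] (min_width=4, slack=7)
Line 9: ['support', 'a'] (min_width=9, slack=2)
Line 10: ['plane'] (min_width=5, slack=6)
Line 11: ['algorithm'] (min_width=9, slack=2)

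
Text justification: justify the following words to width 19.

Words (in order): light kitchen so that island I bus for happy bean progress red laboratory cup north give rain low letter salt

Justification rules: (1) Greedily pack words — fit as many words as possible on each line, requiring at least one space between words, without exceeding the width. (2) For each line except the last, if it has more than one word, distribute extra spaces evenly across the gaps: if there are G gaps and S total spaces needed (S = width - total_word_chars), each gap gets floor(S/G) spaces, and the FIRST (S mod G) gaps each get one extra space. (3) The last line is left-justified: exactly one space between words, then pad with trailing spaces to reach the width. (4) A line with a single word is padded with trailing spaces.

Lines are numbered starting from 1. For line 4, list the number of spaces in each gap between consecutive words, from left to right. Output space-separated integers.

Answer: 8

Derivation:
Line 1: ['light', 'kitchen', 'so'] (min_width=16, slack=3)
Line 2: ['that', 'island', 'I', 'bus'] (min_width=17, slack=2)
Line 3: ['for', 'happy', 'bean'] (min_width=14, slack=5)
Line 4: ['progress', 'red'] (min_width=12, slack=7)
Line 5: ['laboratory', 'cup'] (min_width=14, slack=5)
Line 6: ['north', 'give', 'rain', 'low'] (min_width=19, slack=0)
Line 7: ['letter', 'salt'] (min_width=11, slack=8)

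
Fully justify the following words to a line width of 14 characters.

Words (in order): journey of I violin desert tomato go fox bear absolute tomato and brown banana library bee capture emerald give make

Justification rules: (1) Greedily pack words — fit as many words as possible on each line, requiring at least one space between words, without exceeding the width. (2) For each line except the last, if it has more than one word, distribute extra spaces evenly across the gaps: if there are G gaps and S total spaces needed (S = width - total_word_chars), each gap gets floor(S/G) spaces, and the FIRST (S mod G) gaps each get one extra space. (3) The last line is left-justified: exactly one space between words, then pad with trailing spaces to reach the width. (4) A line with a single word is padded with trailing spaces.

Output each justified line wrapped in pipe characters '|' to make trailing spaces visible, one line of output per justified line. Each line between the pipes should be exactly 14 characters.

Answer: |journey  of  I|
|violin  desert|
|tomato  go fox|
|bear  absolute|
|tomato     and|
|brown   banana|
|library    bee|
|capture       |
|emerald   give|
|make          |

Derivation:
Line 1: ['journey', 'of', 'I'] (min_width=12, slack=2)
Line 2: ['violin', 'desert'] (min_width=13, slack=1)
Line 3: ['tomato', 'go', 'fox'] (min_width=13, slack=1)
Line 4: ['bear', 'absolute'] (min_width=13, slack=1)
Line 5: ['tomato', 'and'] (min_width=10, slack=4)
Line 6: ['brown', 'banana'] (min_width=12, slack=2)
Line 7: ['library', 'bee'] (min_width=11, slack=3)
Line 8: ['capture'] (min_width=7, slack=7)
Line 9: ['emerald', 'give'] (min_width=12, slack=2)
Line 10: ['make'] (min_width=4, slack=10)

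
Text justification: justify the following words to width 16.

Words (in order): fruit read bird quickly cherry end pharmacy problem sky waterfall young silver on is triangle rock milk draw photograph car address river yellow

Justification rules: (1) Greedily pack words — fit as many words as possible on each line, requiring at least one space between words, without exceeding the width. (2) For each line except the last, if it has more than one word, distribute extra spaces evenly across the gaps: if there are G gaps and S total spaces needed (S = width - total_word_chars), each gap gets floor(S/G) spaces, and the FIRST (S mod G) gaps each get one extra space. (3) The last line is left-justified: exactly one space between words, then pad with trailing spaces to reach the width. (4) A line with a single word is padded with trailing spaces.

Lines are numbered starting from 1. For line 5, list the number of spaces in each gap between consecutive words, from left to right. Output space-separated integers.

Line 1: ['fruit', 'read', 'bird'] (min_width=15, slack=1)
Line 2: ['quickly', 'cherry'] (min_width=14, slack=2)
Line 3: ['end', 'pharmacy'] (min_width=12, slack=4)
Line 4: ['problem', 'sky'] (min_width=11, slack=5)
Line 5: ['waterfall', 'young'] (min_width=15, slack=1)
Line 6: ['silver', 'on', 'is'] (min_width=12, slack=4)
Line 7: ['triangle', 'rock'] (min_width=13, slack=3)
Line 8: ['milk', 'draw'] (min_width=9, slack=7)
Line 9: ['photograph', 'car'] (min_width=14, slack=2)
Line 10: ['address', 'river'] (min_width=13, slack=3)
Line 11: ['yellow'] (min_width=6, slack=10)

Answer: 2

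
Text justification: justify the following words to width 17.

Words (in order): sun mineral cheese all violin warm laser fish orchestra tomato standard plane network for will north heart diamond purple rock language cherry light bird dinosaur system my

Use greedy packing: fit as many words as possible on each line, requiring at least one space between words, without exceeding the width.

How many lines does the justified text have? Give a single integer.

Line 1: ['sun', 'mineral'] (min_width=11, slack=6)
Line 2: ['cheese', 'all', 'violin'] (min_width=17, slack=0)
Line 3: ['warm', 'laser', 'fish'] (min_width=15, slack=2)
Line 4: ['orchestra', 'tomato'] (min_width=16, slack=1)
Line 5: ['standard', 'plane'] (min_width=14, slack=3)
Line 6: ['network', 'for', 'will'] (min_width=16, slack=1)
Line 7: ['north', 'heart'] (min_width=11, slack=6)
Line 8: ['diamond', 'purple'] (min_width=14, slack=3)
Line 9: ['rock', 'language'] (min_width=13, slack=4)
Line 10: ['cherry', 'light', 'bird'] (min_width=17, slack=0)
Line 11: ['dinosaur', 'system'] (min_width=15, slack=2)
Line 12: ['my'] (min_width=2, slack=15)
Total lines: 12

Answer: 12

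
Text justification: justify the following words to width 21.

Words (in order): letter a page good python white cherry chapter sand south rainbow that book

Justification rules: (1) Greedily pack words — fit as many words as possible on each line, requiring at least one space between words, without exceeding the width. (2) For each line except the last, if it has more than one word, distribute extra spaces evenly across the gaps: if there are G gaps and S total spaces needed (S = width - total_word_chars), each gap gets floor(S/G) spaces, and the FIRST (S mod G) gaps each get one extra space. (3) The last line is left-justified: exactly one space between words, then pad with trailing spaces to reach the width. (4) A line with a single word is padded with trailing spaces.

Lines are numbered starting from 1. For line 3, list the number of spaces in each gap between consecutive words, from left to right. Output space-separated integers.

Line 1: ['letter', 'a', 'page', 'good'] (min_width=18, slack=3)
Line 2: ['python', 'white', 'cherry'] (min_width=19, slack=2)
Line 3: ['chapter', 'sand', 'south'] (min_width=18, slack=3)
Line 4: ['rainbow', 'that', 'book'] (min_width=17, slack=4)

Answer: 3 2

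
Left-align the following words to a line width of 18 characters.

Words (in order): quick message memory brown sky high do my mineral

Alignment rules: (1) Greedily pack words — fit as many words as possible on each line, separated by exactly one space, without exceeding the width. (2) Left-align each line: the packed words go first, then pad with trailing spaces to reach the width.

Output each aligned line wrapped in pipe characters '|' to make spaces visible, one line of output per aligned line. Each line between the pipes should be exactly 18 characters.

Line 1: ['quick', 'message'] (min_width=13, slack=5)
Line 2: ['memory', 'brown', 'sky'] (min_width=16, slack=2)
Line 3: ['high', 'do', 'my', 'mineral'] (min_width=18, slack=0)

Answer: |quick message     |
|memory brown sky  |
|high do my mineral|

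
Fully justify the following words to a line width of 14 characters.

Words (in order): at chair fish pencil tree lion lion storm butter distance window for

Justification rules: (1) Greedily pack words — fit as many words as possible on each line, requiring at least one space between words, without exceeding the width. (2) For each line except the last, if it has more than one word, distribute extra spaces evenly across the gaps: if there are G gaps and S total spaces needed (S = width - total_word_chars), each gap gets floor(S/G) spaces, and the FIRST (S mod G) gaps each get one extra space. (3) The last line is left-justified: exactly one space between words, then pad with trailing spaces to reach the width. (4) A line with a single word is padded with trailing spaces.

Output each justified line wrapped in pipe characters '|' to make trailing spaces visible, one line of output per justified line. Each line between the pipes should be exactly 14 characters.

Answer: |at  chair fish|
|pencil    tree|
|lion      lion|
|storm   butter|
|distance      |
|window for    |

Derivation:
Line 1: ['at', 'chair', 'fish'] (min_width=13, slack=1)
Line 2: ['pencil', 'tree'] (min_width=11, slack=3)
Line 3: ['lion', 'lion'] (min_width=9, slack=5)
Line 4: ['storm', 'butter'] (min_width=12, slack=2)
Line 5: ['distance'] (min_width=8, slack=6)
Line 6: ['window', 'for'] (min_width=10, slack=4)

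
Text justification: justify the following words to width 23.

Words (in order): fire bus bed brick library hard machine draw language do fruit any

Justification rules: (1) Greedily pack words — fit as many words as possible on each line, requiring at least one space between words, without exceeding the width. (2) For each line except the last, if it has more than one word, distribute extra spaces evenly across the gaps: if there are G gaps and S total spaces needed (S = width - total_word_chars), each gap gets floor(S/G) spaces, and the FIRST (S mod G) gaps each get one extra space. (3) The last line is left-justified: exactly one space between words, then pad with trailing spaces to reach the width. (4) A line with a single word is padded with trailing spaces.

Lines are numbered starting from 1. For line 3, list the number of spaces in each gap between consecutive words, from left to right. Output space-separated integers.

Answer: 2 1 1

Derivation:
Line 1: ['fire', 'bus', 'bed', 'brick'] (min_width=18, slack=5)
Line 2: ['library', 'hard', 'machine'] (min_width=20, slack=3)
Line 3: ['draw', 'language', 'do', 'fruit'] (min_width=22, slack=1)
Line 4: ['any'] (min_width=3, slack=20)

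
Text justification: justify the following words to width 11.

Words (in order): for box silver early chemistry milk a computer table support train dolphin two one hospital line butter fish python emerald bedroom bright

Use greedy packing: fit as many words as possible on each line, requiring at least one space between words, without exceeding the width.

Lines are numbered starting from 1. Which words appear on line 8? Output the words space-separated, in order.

Answer: support

Derivation:
Line 1: ['for', 'box'] (min_width=7, slack=4)
Line 2: ['silver'] (min_width=6, slack=5)
Line 3: ['early'] (min_width=5, slack=6)
Line 4: ['chemistry'] (min_width=9, slack=2)
Line 5: ['milk', 'a'] (min_width=6, slack=5)
Line 6: ['computer'] (min_width=8, slack=3)
Line 7: ['table'] (min_width=5, slack=6)
Line 8: ['support'] (min_width=7, slack=4)
Line 9: ['train'] (min_width=5, slack=6)
Line 10: ['dolphin', 'two'] (min_width=11, slack=0)
Line 11: ['one'] (min_width=3, slack=8)
Line 12: ['hospital'] (min_width=8, slack=3)
Line 13: ['line', 'butter'] (min_width=11, slack=0)
Line 14: ['fish', 'python'] (min_width=11, slack=0)
Line 15: ['emerald'] (min_width=7, slack=4)
Line 16: ['bedroom'] (min_width=7, slack=4)
Line 17: ['bright'] (min_width=6, slack=5)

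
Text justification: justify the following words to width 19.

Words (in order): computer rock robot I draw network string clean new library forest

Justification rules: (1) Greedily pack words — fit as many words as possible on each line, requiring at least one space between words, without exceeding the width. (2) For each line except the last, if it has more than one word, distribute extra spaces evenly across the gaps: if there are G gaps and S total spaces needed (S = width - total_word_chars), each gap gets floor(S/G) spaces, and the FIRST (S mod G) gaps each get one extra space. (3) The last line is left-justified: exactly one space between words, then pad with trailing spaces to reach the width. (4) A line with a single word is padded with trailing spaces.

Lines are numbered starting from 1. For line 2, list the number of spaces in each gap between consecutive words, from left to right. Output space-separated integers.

Answer: 4 3

Derivation:
Line 1: ['computer', 'rock', 'robot'] (min_width=19, slack=0)
Line 2: ['I', 'draw', 'network'] (min_width=14, slack=5)
Line 3: ['string', 'clean', 'new'] (min_width=16, slack=3)
Line 4: ['library', 'forest'] (min_width=14, slack=5)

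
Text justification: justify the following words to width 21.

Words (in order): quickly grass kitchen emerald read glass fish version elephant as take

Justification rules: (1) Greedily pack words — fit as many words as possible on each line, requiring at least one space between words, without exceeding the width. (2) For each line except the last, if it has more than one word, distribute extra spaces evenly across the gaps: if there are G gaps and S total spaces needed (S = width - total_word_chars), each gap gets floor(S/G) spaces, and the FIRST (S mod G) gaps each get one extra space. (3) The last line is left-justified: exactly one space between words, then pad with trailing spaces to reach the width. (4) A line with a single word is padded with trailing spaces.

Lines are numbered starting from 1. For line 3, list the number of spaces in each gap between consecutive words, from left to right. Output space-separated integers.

Line 1: ['quickly', 'grass', 'kitchen'] (min_width=21, slack=0)
Line 2: ['emerald', 'read', 'glass'] (min_width=18, slack=3)
Line 3: ['fish', 'version', 'elephant'] (min_width=21, slack=0)
Line 4: ['as', 'take'] (min_width=7, slack=14)

Answer: 1 1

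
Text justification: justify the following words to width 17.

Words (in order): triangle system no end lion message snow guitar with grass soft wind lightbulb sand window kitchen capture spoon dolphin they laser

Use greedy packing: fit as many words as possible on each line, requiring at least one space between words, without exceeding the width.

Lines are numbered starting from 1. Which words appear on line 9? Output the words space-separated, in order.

Line 1: ['triangle', 'system'] (min_width=15, slack=2)
Line 2: ['no', 'end', 'lion'] (min_width=11, slack=6)
Line 3: ['message', 'snow'] (min_width=12, slack=5)
Line 4: ['guitar', 'with', 'grass'] (min_width=17, slack=0)
Line 5: ['soft', 'wind'] (min_width=9, slack=8)
Line 6: ['lightbulb', 'sand'] (min_width=14, slack=3)
Line 7: ['window', 'kitchen'] (min_width=14, slack=3)
Line 8: ['capture', 'spoon'] (min_width=13, slack=4)
Line 9: ['dolphin', 'they'] (min_width=12, slack=5)
Line 10: ['laser'] (min_width=5, slack=12)

Answer: dolphin they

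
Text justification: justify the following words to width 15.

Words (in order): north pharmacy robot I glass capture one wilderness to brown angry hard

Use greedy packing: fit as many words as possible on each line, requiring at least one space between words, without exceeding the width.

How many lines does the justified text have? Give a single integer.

Answer: 6

Derivation:
Line 1: ['north', 'pharmacy'] (min_width=14, slack=1)
Line 2: ['robot', 'I', 'glass'] (min_width=13, slack=2)
Line 3: ['capture', 'one'] (min_width=11, slack=4)
Line 4: ['wilderness', 'to'] (min_width=13, slack=2)
Line 5: ['brown', 'angry'] (min_width=11, slack=4)
Line 6: ['hard'] (min_width=4, slack=11)
Total lines: 6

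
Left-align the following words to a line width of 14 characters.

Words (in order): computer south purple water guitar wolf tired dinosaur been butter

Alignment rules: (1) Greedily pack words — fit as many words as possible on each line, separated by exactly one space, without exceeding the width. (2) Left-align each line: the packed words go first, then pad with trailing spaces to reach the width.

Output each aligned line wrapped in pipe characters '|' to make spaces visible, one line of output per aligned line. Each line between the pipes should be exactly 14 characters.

Line 1: ['computer', 'south'] (min_width=14, slack=0)
Line 2: ['purple', 'water'] (min_width=12, slack=2)
Line 3: ['guitar', 'wolf'] (min_width=11, slack=3)
Line 4: ['tired', 'dinosaur'] (min_width=14, slack=0)
Line 5: ['been', 'butter'] (min_width=11, slack=3)

Answer: |computer south|
|purple water  |
|guitar wolf   |
|tired dinosaur|
|been butter   |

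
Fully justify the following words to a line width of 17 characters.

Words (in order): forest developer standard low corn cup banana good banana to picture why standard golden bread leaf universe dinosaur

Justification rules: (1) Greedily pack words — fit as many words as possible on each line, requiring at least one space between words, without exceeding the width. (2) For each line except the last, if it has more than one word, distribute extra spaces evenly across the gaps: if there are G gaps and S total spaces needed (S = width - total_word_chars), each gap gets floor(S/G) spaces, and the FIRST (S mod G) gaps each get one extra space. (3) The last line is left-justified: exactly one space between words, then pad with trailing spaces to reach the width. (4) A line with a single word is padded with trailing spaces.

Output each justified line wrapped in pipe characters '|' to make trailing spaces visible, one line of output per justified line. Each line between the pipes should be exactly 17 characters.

Answer: |forest  developer|
|standard low corn|
|cup  banana  good|
|banana to picture|
|why      standard|
|golden bread leaf|
|universe dinosaur|

Derivation:
Line 1: ['forest', 'developer'] (min_width=16, slack=1)
Line 2: ['standard', 'low', 'corn'] (min_width=17, slack=0)
Line 3: ['cup', 'banana', 'good'] (min_width=15, slack=2)
Line 4: ['banana', 'to', 'picture'] (min_width=17, slack=0)
Line 5: ['why', 'standard'] (min_width=12, slack=5)
Line 6: ['golden', 'bread', 'leaf'] (min_width=17, slack=0)
Line 7: ['universe', 'dinosaur'] (min_width=17, slack=0)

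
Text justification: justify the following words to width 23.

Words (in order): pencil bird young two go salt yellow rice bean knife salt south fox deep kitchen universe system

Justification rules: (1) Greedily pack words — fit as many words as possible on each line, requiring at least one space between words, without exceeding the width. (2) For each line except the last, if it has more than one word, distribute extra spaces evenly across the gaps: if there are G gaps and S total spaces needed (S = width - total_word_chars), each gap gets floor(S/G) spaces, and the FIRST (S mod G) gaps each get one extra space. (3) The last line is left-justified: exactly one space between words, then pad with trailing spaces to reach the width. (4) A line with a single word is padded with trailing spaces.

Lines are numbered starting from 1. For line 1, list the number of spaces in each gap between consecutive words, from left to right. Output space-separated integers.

Line 1: ['pencil', 'bird', 'young', 'two'] (min_width=21, slack=2)
Line 2: ['go', 'salt', 'yellow', 'rice'] (min_width=19, slack=4)
Line 3: ['bean', 'knife', 'salt', 'south'] (min_width=21, slack=2)
Line 4: ['fox', 'deep', 'kitchen'] (min_width=16, slack=7)
Line 5: ['universe', 'system'] (min_width=15, slack=8)

Answer: 2 2 1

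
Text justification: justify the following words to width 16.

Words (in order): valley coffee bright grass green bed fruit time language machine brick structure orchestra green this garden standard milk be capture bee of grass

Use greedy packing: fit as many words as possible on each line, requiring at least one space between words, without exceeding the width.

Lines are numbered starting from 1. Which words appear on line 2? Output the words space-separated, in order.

Answer: bright grass

Derivation:
Line 1: ['valley', 'coffee'] (min_width=13, slack=3)
Line 2: ['bright', 'grass'] (min_width=12, slack=4)
Line 3: ['green', 'bed', 'fruit'] (min_width=15, slack=1)
Line 4: ['time', 'language'] (min_width=13, slack=3)
Line 5: ['machine', 'brick'] (min_width=13, slack=3)
Line 6: ['structure'] (min_width=9, slack=7)
Line 7: ['orchestra', 'green'] (min_width=15, slack=1)
Line 8: ['this', 'garden'] (min_width=11, slack=5)
Line 9: ['standard', 'milk', 'be'] (min_width=16, slack=0)
Line 10: ['capture', 'bee', 'of'] (min_width=14, slack=2)
Line 11: ['grass'] (min_width=5, slack=11)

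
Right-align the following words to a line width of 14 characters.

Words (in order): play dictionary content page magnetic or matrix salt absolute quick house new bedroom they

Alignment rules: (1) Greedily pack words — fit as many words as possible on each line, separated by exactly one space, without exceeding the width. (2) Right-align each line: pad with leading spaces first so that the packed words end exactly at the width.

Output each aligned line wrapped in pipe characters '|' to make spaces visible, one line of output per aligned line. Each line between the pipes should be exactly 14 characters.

Answer: |          play|
|    dictionary|
|  content page|
|   magnetic or|
|   matrix salt|
|absolute quick|
|     house new|
|  bedroom they|

Derivation:
Line 1: ['play'] (min_width=4, slack=10)
Line 2: ['dictionary'] (min_width=10, slack=4)
Line 3: ['content', 'page'] (min_width=12, slack=2)
Line 4: ['magnetic', 'or'] (min_width=11, slack=3)
Line 5: ['matrix', 'salt'] (min_width=11, slack=3)
Line 6: ['absolute', 'quick'] (min_width=14, slack=0)
Line 7: ['house', 'new'] (min_width=9, slack=5)
Line 8: ['bedroom', 'they'] (min_width=12, slack=2)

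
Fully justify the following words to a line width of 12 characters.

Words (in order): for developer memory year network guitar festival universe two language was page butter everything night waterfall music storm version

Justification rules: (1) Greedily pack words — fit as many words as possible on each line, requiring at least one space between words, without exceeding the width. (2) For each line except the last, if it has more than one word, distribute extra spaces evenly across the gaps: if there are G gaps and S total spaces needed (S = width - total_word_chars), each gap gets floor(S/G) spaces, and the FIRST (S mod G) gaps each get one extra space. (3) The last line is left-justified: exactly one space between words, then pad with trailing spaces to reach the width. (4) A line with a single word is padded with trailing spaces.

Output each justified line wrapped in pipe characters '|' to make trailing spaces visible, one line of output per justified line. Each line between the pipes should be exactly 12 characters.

Answer: |for         |
|developer   |
|memory  year|
|network     |
|guitar      |
|festival    |
|universe two|
|language was|
|page  butter|
|everything  |
|night       |
|waterfall   |
|music  storm|
|version     |

Derivation:
Line 1: ['for'] (min_width=3, slack=9)
Line 2: ['developer'] (min_width=9, slack=3)
Line 3: ['memory', 'year'] (min_width=11, slack=1)
Line 4: ['network'] (min_width=7, slack=5)
Line 5: ['guitar'] (min_width=6, slack=6)
Line 6: ['festival'] (min_width=8, slack=4)
Line 7: ['universe', 'two'] (min_width=12, slack=0)
Line 8: ['language', 'was'] (min_width=12, slack=0)
Line 9: ['page', 'butter'] (min_width=11, slack=1)
Line 10: ['everything'] (min_width=10, slack=2)
Line 11: ['night'] (min_width=5, slack=7)
Line 12: ['waterfall'] (min_width=9, slack=3)
Line 13: ['music', 'storm'] (min_width=11, slack=1)
Line 14: ['version'] (min_width=7, slack=5)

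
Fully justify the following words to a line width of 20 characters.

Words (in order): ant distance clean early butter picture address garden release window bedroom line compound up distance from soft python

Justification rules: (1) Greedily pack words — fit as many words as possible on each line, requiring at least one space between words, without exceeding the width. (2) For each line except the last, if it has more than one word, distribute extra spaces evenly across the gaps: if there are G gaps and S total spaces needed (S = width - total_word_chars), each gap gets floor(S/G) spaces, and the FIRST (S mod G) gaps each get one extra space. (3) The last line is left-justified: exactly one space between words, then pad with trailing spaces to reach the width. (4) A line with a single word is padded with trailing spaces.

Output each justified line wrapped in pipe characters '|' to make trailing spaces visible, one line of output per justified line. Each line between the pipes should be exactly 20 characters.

Line 1: ['ant', 'distance', 'clean'] (min_width=18, slack=2)
Line 2: ['early', 'butter', 'picture'] (min_width=20, slack=0)
Line 3: ['address', 'garden'] (min_width=14, slack=6)
Line 4: ['release', 'window'] (min_width=14, slack=6)
Line 5: ['bedroom', 'line'] (min_width=12, slack=8)
Line 6: ['compound', 'up', 'distance'] (min_width=20, slack=0)
Line 7: ['from', 'soft', 'python'] (min_width=16, slack=4)

Answer: |ant  distance  clean|
|early butter picture|
|address       garden|
|release       window|
|bedroom         line|
|compound up distance|
|from soft python    |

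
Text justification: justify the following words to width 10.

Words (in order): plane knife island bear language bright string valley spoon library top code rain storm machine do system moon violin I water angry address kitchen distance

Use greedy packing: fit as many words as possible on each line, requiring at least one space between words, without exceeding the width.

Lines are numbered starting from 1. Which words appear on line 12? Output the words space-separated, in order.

Answer: rain storm

Derivation:
Line 1: ['plane'] (min_width=5, slack=5)
Line 2: ['knife'] (min_width=5, slack=5)
Line 3: ['island'] (min_width=6, slack=4)
Line 4: ['bear'] (min_width=4, slack=6)
Line 5: ['language'] (min_width=8, slack=2)
Line 6: ['bright'] (min_width=6, slack=4)
Line 7: ['string'] (min_width=6, slack=4)
Line 8: ['valley'] (min_width=6, slack=4)
Line 9: ['spoon'] (min_width=5, slack=5)
Line 10: ['library'] (min_width=7, slack=3)
Line 11: ['top', 'code'] (min_width=8, slack=2)
Line 12: ['rain', 'storm'] (min_width=10, slack=0)
Line 13: ['machine', 'do'] (min_width=10, slack=0)
Line 14: ['system'] (min_width=6, slack=4)
Line 15: ['moon'] (min_width=4, slack=6)
Line 16: ['violin', 'I'] (min_width=8, slack=2)
Line 17: ['water'] (min_width=5, slack=5)
Line 18: ['angry'] (min_width=5, slack=5)
Line 19: ['address'] (min_width=7, slack=3)
Line 20: ['kitchen'] (min_width=7, slack=3)
Line 21: ['distance'] (min_width=8, slack=2)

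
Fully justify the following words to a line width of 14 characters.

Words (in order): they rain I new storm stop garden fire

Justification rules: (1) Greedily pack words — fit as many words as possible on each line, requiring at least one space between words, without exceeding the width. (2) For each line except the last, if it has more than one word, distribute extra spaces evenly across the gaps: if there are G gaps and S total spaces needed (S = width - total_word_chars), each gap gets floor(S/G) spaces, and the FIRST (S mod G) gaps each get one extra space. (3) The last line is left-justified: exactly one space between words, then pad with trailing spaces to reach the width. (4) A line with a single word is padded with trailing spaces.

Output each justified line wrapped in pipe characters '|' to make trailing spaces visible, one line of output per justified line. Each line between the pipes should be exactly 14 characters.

Line 1: ['they', 'rain', 'I'] (min_width=11, slack=3)
Line 2: ['new', 'storm', 'stop'] (min_width=14, slack=0)
Line 3: ['garden', 'fire'] (min_width=11, slack=3)

Answer: |they   rain  I|
|new storm stop|
|garden fire   |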